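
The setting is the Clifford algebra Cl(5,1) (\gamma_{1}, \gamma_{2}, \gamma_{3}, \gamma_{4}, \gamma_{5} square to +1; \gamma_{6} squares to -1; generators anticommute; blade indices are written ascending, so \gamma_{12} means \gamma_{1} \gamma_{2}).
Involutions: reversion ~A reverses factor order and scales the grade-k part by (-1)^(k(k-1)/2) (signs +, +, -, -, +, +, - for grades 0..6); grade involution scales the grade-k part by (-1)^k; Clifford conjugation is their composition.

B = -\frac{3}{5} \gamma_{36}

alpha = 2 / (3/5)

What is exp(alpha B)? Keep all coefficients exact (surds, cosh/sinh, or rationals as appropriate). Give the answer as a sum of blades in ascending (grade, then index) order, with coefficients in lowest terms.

B^2 = (-\frac{3}{5})^2*(\gamma_{36})^2 = \frac{9}{25}*(+1) = \frac{9}{25} (a basis 2-blade squares to minus the product of its generators' squares).
B^2 = \frac{9}{25} — B^2 > 0, so the exponential closes hyperbolically: l = \frac{3}{5}, alpha*l = 2, so exp(alpha B) = cosh(2) + (sinh(2)/(\frac{3}{5}))*B = \cosh{\left(2 \right)} + (\frac{5 \sinh{\left(2 \right)}}{3})*B.
Answer: \cosh{\left(2 \right)} - \sinh{\left(2 \right)} \gamma_{36}


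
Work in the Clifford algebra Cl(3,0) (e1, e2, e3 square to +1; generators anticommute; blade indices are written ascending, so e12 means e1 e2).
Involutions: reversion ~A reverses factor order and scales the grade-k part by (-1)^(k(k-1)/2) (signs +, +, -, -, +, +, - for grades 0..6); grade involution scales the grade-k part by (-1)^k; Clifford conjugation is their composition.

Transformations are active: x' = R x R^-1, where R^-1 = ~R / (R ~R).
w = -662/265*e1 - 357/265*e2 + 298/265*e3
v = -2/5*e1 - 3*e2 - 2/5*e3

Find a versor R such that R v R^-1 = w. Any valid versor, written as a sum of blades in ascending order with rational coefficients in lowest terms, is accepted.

Construction: equal norms (both 233/25) license R = v + w = -768/265*e1 - 1152/265*e2 + 192/265*e3 — nothing changes along that direction, while (v - w)/2 changes sign, so v maps onto w.
Answer: -768/265*e1 - 1152/265*e2 + 192/265*e3


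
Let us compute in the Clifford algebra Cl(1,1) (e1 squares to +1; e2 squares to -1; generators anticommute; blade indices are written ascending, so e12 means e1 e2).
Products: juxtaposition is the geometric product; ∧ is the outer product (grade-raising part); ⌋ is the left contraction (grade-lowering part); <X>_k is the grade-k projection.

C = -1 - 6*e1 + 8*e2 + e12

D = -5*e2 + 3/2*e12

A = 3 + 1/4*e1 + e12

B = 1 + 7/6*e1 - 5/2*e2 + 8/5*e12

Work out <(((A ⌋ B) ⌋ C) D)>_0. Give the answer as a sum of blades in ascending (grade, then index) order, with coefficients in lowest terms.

step 1: 587/120 + 7/2*e1 - 71/10*e2 + 24/5*e12
step 2: 857/24 - 729/20*e1 + 1279/30*e2 + 587/120*e12
step 3: 52921/240 + 10609/120*e1 - 13993/60*e2 + 3773/16*e12
step 4: 52921/240
Answer: 52921/240


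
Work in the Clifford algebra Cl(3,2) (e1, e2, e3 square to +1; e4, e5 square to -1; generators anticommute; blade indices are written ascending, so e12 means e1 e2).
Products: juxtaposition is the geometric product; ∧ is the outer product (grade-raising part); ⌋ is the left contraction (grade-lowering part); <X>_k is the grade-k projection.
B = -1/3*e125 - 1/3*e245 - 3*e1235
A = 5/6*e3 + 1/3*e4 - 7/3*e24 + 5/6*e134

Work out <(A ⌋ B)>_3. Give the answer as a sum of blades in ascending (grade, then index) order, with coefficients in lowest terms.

step 1: 7/9*e5 - 1/9*e25 - 5/2*e125
step 2: -5/2*e125
Answer: -5/2*e125


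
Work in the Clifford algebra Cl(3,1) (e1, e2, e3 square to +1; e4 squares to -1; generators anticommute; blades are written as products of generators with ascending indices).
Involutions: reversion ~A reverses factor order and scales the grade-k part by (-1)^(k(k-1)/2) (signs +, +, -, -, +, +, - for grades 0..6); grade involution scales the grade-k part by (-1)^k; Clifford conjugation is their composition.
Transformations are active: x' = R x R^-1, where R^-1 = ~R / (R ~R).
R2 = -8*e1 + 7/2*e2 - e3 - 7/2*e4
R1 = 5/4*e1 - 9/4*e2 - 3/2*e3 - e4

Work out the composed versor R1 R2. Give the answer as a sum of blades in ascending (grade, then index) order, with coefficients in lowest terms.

Distribute over the terms of R1 (each basis-blade product reordered to ascending indices, repeated generators contracted through their squares):
(5/4*e1) R2 = -10 + 35/8*e1 e2 - 5/4*e1 e3 - 35/8*e1 e4
(-9/4*e2) R2 = -63/8 - 18*e1 e2 + 9/4*e2 e3 + 63/8*e2 e4
(-3/2*e3) R2 = 3/2 - 12*e1 e3 + 21/4*e2 e3 + 21/4*e3 e4
(-e4) R2 = -7/2 - 8*e1 e4 + 7/2*e2 e4 - e3 e4
Summing the partial products and collecting blades:
Answer: -159/8 - 109/8*e1 e2 - 53/4*e1 e3 - 99/8*e1 e4 + 15/2*e2 e3 + 91/8*e2 e4 + 17/4*e3 e4


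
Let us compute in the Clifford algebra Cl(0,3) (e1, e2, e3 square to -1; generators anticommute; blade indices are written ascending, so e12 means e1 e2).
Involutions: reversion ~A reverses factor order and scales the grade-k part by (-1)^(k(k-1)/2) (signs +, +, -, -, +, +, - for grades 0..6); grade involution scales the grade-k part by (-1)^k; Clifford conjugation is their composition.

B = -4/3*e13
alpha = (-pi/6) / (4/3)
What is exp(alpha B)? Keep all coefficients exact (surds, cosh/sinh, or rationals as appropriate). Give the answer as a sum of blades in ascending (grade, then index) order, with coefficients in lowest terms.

B^2 = (-4/3)^2*(e13)^2 = 16/9*(-1) = -16/9 (a basis 2-blade squares to minus the product of its generators' squares).
B^2 = -16/9 — since the square is negative, the closed form is circular: l = 4/3, alpha*l = -pi/6, so exp(alpha B) = cos(-pi/6) + (sin(-pi/6)/(4/3))*B = sqrt(3)/2 + (-3/8)*B.
Answer: sqrt(3)/2 + 1/2*e13


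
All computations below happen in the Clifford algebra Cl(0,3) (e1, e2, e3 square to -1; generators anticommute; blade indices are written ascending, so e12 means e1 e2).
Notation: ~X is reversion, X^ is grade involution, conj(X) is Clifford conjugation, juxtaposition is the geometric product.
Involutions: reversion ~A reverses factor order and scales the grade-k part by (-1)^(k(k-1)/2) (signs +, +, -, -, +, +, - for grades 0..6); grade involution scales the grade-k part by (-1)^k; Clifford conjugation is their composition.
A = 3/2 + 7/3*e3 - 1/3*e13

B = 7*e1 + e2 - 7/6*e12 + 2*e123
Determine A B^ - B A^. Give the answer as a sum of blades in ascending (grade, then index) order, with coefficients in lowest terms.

first term: -21/2*e1 - 5/6*e2 + 7/3*e3 + 35/12*e12 + 49/3*e13 + 35/18*e23 - 109/18*e123
second term: 21/2*e1 + 5/6*e2 + 7/3*e3 + 35/12*e12 - 49/3*e13 - 35/18*e23 + 109/18*e123
Answer: -21*e1 - 5/3*e2 + 98/3*e13 + 35/9*e23 - 109/9*e123


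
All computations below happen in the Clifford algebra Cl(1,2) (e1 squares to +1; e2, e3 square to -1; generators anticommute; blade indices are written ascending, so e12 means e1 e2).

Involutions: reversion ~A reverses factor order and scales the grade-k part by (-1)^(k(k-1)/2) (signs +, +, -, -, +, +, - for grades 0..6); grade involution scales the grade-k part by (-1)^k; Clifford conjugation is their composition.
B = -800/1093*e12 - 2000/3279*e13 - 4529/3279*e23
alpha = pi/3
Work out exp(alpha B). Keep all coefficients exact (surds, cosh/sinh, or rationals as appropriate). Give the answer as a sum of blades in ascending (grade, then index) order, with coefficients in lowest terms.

B^2 term by term: the squares give (-800/1093)^2*(e12)^2 + (-2000/3279)^2*(e13)^2 + (-4529/3279)^2*(e23)^2 = 640000/1194649*(+1) + 4000000/10751841*(+1) + 20511841/10751841*(-1) = -1 (each basis 2-blade squares to minus the product of its generators' squares); cross terms between blades sharing an index anticommute and cancel. So B^2 = -1.
B^2 = -1 — since the square is negative, the closed form is circular: l = 1, alpha*l = pi/3, so exp(alpha B) = cos(pi/3) + (sin(pi/3)/1)*B = 1/2 + (sqrt(3)/2)*B.
Answer: 1/2 - 400*sqrt(3)/1093*e12 - 1000*sqrt(3)/3279*e13 - 4529*sqrt(3)/6558*e23


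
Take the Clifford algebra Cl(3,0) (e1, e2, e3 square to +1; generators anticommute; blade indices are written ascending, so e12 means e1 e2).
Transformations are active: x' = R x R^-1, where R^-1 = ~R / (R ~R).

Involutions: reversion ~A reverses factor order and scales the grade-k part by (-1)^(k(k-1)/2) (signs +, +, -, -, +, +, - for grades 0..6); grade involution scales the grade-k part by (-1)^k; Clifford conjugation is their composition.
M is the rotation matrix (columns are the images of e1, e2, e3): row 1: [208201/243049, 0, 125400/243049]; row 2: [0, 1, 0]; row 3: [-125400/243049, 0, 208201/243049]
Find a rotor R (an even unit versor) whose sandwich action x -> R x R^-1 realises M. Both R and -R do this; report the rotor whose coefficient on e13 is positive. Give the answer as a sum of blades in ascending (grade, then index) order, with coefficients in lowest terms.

Method: write R = a + b12*e12 + b13*e13 + b23*e23 with a^2 + b12^2 + b13^2 + b23^2 = 1 (so R^-1 = ~R). Expanding the columns R e_j ~R gives tr M = 4a^2 - 1 and, from the antisymmetric part, M21 - M12 = -4a*b12, M13 - M31 = 4a*b13, M32 - M23 = -4a*b23.
Here tr M = 659451/243049, so a^2 = (1 + tr M)/4 = 225625/243049 and a = ±475/493. Taking a = 475/493: M21 - M12 = 0, M13 - M31 = 250800/243049, M32 - M23 = 0, giving b12 = 0, b13 = 132/493, b23 = 0, i.e. R = 475/493 + 132/493*e13.
Its e13 coefficient is already positive.
Answer: 475/493 + 132/493*e13. Key observation: the double cover Spin(3) -> SO(3) sends R and -R to the same matrix (trace 659451/243049 here), so the stated sign of the e13 coefficient is what selects one sheet.


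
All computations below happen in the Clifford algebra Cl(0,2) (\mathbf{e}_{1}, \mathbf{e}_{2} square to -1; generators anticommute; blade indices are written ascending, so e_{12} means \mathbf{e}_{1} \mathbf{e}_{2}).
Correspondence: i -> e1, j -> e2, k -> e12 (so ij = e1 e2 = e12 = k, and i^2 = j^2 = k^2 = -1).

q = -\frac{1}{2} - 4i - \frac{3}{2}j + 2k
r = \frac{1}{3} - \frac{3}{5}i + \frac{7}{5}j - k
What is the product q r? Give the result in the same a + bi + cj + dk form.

In blades: q = -\frac{1}{2} - 4 e_{1} - \frac{3}{2} e_{2} + 2 e_{12}, r = \frac{1}{3} - \frac{3}{5} e_{1} + \frac{7}{5} e_{2} - e_{12}.
Distribute q over r term by term (generator squares from the signature, products reordered to ascending indices): (-\frac{1}{2})*r = -\frac{1}{6} + \frac{3}{10} e_{1} - \frac{7}{10} e_{2} + \frac{1}{2} e_{12}; (-4 e_{1})*r = -\frac{12}{5} - \frac{4}{3} e_{1} - 4 e_{2} - \frac{28}{5} e_{12}; (-\frac{3}{2} e_{2})*r = \frac{21}{10} + \frac{3}{2} e_{1} - \frac{1}{2} e_{2} - \frac{9}{10} e_{12}; (2 e_{12})*r = 2 - \frac{14}{5} e_{1} - \frac{6}{5} e_{2} + \frac{2}{3} e_{12}.
Sum: \frac{23}{15} - \frac{7}{3} e_{1} - \frac{32}{5} e_{2} - \frac{16}{3} e_{12}; translating back through the correspondence:
Answer: \frac{23}{15} - \frac{7}{3}i - \frac{32}{5}j - \frac{16}{3}k


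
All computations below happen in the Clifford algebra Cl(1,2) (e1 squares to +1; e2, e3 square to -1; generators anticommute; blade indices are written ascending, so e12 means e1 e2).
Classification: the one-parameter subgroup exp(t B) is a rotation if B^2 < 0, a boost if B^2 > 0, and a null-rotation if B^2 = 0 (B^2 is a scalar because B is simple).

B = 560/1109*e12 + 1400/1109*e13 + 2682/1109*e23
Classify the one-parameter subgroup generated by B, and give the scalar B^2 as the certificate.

B^2 term by term: the squares give (560/1109)^2*(e12)^2 + (1400/1109)^2*(e13)^2 + (2682/1109)^2*(e23)^2 = 313600/1229881*(+1) + 1960000/1229881*(+1) + 7193124/1229881*(-1) = -4 (each basis 2-blade squares to minus the product of its generators' squares); cross terms between blades sharing an index anticommute and cancel. So B^2 = -4.
Answer: rotation, certificate B^2 = -4. The class reads off the invariant scalar -4 directly.


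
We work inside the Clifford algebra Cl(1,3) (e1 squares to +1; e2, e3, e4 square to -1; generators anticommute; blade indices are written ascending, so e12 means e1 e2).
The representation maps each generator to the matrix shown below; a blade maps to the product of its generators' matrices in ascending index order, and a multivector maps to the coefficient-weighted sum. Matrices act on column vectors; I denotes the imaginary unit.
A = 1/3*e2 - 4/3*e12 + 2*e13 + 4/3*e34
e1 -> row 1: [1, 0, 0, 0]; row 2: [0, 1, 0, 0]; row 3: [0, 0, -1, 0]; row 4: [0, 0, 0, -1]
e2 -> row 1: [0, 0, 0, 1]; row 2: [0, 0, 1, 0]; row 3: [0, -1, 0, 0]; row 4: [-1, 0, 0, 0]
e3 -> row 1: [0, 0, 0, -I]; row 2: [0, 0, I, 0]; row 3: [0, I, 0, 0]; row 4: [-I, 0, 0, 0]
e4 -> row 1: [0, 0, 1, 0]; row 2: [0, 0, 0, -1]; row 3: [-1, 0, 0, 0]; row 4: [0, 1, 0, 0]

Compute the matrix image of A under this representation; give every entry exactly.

Bivector images (products of the table entries): rho(e12) = rho(e1)rho(e2) = row 1: [0, 0, 0, 1]; row 2: [0, 0, 1, 0]; row 3: [0, 1, 0, 0]; row 4: [1, 0, 0, 0]; rho(e13) = rho(e1)rho(e3) = row 1: [0, 0, 0, -I]; row 2: [0, 0, I, 0]; row 3: [0, -I, 0, 0]; row 4: [I, 0, 0, 0]; rho(e34) = rho(e3)rho(e4) = row 1: [0, -I, 0, 0]; row 2: [-I, 0, 0, 0]; row 3: [0, 0, 0, -I]; row 4: [0, 0, -I, 0].
M = (1/3)*rho(e2) + (-4/3)*rho(e12) + (2)*rho(e13) + (4/3)*rho(e34), summed entrywise:
Answer: row 1: [0, -4*I/3, 0, -1 - 2*I]; row 2: [-4*I/3, 0, -1 + 2*I, 0]; row 3: [0, -5/3 - 2*I, 0, -4*I/3]; row 4: [-5/3 + 2*I, 0, -4*I/3, 0]


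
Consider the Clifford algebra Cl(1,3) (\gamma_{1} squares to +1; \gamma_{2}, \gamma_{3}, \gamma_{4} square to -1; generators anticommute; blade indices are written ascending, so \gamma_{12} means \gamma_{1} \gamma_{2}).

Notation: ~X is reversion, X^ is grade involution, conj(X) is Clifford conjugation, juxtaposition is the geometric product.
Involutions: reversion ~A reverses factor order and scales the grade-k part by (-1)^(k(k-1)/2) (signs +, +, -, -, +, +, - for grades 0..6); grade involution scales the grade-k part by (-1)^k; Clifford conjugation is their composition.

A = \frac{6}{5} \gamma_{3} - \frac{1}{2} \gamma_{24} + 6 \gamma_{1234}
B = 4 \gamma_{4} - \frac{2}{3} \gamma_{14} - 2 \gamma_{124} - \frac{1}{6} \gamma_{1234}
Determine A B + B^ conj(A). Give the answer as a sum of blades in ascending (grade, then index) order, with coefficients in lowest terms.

first term: 1 - \gamma_{1} + 2 \gamma_{2} + 12 \gamma_{3} - \frac{1}{3} \gamma_{12} + \frac{1}{12} \gamma_{13} - 4 \gamma_{23} + \frac{24}{5} \gamma_{34} - 24 \gamma_{123} + \frac{1}{5} \gamma_{124} + \frac{4}{5} \gamma_{134} - \frac{12}{5} \gamma_{1234}
second term: 1 - \gamma_{1} - 2 \gamma_{2} + 12 \gamma_{3} - \frac{1}{3} \gamma_{12} - \frac{1}{12} \gamma_{13} - 4 \gamma_{23} - \frac{24}{5} \gamma_{34} - 24 \gamma_{123} + \frac{1}{5} \gamma_{124} - \frac{4}{5} \gamma_{134} + \frac{12}{5} \gamma_{1234}
Answer: 2 - 2 \gamma_{1} + 24 \gamma_{3} - \frac{2}{3} \gamma_{12} - 8 \gamma_{23} - 48 \gamma_{123} + \frac{2}{5} \gamma_{124}


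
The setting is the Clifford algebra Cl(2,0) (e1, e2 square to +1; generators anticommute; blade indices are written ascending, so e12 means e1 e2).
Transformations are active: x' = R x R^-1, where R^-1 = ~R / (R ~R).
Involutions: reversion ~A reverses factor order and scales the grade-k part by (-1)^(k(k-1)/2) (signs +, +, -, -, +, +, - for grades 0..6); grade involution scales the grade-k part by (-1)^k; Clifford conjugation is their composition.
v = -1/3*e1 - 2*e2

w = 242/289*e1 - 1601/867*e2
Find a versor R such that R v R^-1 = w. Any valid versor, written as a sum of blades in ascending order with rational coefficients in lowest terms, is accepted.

Equal squares first: v^2 = w^2 = 37/9. Then v + w = 437/867*e1 - 3335/867*e2 is a versor taking v to w, provided it is invertible.
Answer: 437/867*e1 - 3335/867*e2


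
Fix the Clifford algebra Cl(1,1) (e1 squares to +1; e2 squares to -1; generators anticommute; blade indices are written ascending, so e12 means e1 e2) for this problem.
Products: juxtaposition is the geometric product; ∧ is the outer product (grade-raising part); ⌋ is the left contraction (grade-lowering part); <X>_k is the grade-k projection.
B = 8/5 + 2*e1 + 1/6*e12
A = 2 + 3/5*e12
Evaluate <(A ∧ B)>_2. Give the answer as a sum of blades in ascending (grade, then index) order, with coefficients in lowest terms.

step 1: 16/5 + 4*e1 + 97/75*e12
step 2: 97/75*e12
Answer: 97/75*e12


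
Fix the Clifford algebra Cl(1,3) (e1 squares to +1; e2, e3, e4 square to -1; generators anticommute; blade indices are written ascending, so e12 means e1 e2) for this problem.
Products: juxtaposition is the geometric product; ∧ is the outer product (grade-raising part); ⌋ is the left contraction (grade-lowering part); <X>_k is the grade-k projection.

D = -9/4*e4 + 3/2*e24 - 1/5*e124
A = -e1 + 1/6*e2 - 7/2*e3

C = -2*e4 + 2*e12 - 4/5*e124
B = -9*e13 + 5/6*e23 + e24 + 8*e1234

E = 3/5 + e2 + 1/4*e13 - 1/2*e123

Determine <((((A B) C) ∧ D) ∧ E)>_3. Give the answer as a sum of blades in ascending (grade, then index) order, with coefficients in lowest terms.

step 1: 63/2*e1 - 35/12*e2 + 319/36*e3 - 1/6*e4 + 2/3*e123 + 27*e124 + 4/3*e134 - 9/2*e234
step 2: 319/15 - 35/6*e1 + 63*e2 + 4/3*e3 + 54*e4 + 808/15*e12 - 14/15*e13 - 182/3*e14 - 119/15*e23 - 581/30*e24 - 1643/90*e34 + 319/18*e123 - 1/3*e124 - 9*e134 + 8/3*e234 - 379/45*e1234
step 3: -957/20*e4 + 105/8*e14 - 2197/20*e24 - 3*e34 - 40261/300*e124 + 21/10*e134 + 317/20*e234 - 4649/120*e1234
step 4: -2871/100*e4 + 63/8*e14 - 903/50*e24 - 9/5*e34 - 93647/1000*e124 - 4281/400*e134 + 651/100*e234 - 7043/400*e1234
step 5: -93647/1000*e124 - 4281/400*e134 + 651/100*e234
Answer: -93647/1000*e124 - 4281/400*e134 + 651/100*e234


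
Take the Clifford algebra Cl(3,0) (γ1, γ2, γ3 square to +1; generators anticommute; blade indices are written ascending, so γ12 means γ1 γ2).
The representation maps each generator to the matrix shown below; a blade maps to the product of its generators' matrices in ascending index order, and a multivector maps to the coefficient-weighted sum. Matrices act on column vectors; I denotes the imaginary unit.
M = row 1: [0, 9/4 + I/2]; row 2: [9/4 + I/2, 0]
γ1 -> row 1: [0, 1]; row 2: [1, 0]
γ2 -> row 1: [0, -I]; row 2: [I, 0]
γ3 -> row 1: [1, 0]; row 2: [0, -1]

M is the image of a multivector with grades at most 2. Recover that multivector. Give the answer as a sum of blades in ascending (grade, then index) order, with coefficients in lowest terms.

Method: 1, rho(γ1), rho(γ2), rho(γ3) form a trace-orthogonal basis of the 2x2 complex matrices (tr(X Y) = 2 if X = Y, else 0), so M = m0*1 + m1*rho(γ1) + m2*rho(γ2) + m3*rho(γ3) with m0 = tr(M)/2 = 0, m1 = tr(M rho(γ1))/2 = 9/4 + I/2, m2 = tr(M rho(γ2))/2 = 0, m3 = tr(M rho(γ3))/2 = 0.
Multiplying table entries, the bivector images are rho(γ12) = I*rho(γ3), rho(γ13) = -I*rho(γ2), rho(γ23) = I*rho(γ1); with real blade coefficients the real parts of m0..m3 are the coefficients of 1, γ1, γ2, γ3 and the imaginary parts give the bivectors (γ23: Im m1, γ13: -Im m2, γ12: Im m3).
Answer: 9/4*γ1 + 1/2*γ23


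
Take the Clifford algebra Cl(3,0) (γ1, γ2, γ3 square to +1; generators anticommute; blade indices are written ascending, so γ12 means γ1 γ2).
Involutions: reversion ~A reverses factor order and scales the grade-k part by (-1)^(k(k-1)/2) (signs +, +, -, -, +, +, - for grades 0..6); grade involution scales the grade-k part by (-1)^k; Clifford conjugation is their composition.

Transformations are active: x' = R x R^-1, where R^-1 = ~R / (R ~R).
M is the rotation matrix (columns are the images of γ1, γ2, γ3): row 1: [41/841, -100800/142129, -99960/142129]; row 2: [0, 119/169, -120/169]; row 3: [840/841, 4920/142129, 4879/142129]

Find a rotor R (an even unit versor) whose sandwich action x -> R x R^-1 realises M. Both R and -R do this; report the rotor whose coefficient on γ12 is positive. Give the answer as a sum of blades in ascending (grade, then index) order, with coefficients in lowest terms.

Method: write R = a + b12*γ12 + b13*γ13 + b23*γ23 with a^2 + b12^2 + b13^2 + b23^2 = 1 (so R^-1 = ~R). Expanding the columns R e_j ~R gives tr M = 4a^2 - 1 and, from the antisymmetric part, M21 - M12 = -4a*b12, M13 - M31 = 4a*b13, M32 - M23 = -4a*b23.
Here tr M = 111887/142129, so a^2 = (1 + tr M)/4 = 63504/142129 and a = ±252/377. Taking a = 252/377: M21 - M12 = 100800/142129, M13 - M31 = -241920/142129, M32 - M23 = 105840/142129, giving b12 = -100/377, b13 = -240/377, b23 = -105/377, i.e. R = 252/377 - 100/377*γ12 - 240/377*γ13 - 105/377*γ23.
Its γ12 coefficient is negative, so report the other preimage -R.
Answer: -252/377 + 100/377*γ12 + 240/377*γ13 + 105/377*γ23. Note: both R and -R realise this M (trace 111887/142129); the covering map identifies them, and the γ12-coefficient sign is the tie-breaker.


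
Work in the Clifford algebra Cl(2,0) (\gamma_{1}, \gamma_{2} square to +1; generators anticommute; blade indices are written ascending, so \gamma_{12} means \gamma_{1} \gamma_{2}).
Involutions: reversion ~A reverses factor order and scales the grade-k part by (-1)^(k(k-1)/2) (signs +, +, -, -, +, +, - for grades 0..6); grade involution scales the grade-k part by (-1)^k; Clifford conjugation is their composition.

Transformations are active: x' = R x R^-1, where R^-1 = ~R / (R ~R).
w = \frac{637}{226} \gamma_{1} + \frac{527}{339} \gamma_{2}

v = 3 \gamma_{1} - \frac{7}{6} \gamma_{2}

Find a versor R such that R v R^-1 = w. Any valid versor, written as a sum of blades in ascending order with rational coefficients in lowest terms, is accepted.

Since q(v) = q(w) = \frac{373}{36}, the sum R = v + w = \frac{1315}{226} \gamma_{1} + \frac{263}{678} \gamma_{2} does the job whenever invertible.
Answer: \frac{1315}{226} \gamma_{1} + \frac{263}{678} \gamma_{2}


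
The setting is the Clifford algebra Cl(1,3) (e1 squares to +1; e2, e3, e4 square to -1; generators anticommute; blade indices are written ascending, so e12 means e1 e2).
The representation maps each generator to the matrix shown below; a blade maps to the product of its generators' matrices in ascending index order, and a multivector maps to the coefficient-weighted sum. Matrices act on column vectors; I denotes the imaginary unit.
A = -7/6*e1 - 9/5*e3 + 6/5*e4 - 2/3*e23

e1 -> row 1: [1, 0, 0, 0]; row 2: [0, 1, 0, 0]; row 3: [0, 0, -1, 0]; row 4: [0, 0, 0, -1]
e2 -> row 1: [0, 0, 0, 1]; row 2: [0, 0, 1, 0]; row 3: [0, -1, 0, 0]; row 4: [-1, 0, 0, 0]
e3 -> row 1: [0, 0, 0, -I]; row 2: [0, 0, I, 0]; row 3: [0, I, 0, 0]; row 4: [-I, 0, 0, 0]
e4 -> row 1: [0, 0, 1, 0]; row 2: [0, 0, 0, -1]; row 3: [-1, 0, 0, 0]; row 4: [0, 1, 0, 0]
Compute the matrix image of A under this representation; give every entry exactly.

Bivector images (products of the table entries): rho(e23) = rho(e2)rho(e3) = row 1: [-I, 0, 0, 0]; row 2: [0, I, 0, 0]; row 3: [0, 0, -I, 0]; row 4: [0, 0, 0, I].
M = (-7/6)*rho(e1) + (-9/5)*rho(e3) + (6/5)*rho(e4) + (-2/3)*rho(e23), summed entrywise:
Answer: row 1: [-7/6 + 2*I/3, 0, 6/5, 9*I/5]; row 2: [0, -7/6 - 2*I/3, -9*I/5, -6/5]; row 3: [-6/5, -9*I/5, 7/6 + 2*I/3, 0]; row 4: [9*I/5, 6/5, 0, 7/6 - 2*I/3]


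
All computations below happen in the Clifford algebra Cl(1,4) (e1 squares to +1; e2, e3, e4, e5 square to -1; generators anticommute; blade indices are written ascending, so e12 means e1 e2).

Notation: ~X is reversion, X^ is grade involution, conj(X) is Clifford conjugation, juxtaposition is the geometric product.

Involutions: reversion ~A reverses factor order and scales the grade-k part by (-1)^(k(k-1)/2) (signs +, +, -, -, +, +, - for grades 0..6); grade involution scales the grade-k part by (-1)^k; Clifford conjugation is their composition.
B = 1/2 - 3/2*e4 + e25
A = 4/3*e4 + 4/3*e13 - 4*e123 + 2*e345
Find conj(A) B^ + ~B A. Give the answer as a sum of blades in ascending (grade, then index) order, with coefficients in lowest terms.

first term: 2 - 2/3*e4 - 2/3*e13 + 3*e35 - 2*e123 - 2*e134 - 4*e135 + 2*e234 + 4/3*e245 + e345 - 6*e1234 + 4/3*e1235
second term: 2 + 2/3*e4 + 2/3*e13 - 3*e35 - 2*e123 - 2*e134 - 4*e135 + 2*e234 + 4/3*e245 + e345 - 6*e1234 + 4/3*e1235
Answer: 4 - 4*e123 - 4*e134 - 8*e135 + 4*e234 + 8/3*e245 + 2*e345 - 12*e1234 + 8/3*e1235


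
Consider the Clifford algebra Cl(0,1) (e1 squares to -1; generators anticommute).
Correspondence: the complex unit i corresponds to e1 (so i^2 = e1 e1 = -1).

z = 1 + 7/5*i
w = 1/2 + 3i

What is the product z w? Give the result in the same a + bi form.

In blades: z = 1 + 7/5*e1, w = 1/2 + 3*e1.
Distribute z over w term by term (generator squares from the signature, products reordered to ascending indices): (1)*w = 1/2 + 3*e1; (7/5*e1)*w = -21/5 + 7/10*e1.
Sum: -37/10 + 37/10*e1; translating back through the correspondence:
Answer: -37/10 + 37/10*i


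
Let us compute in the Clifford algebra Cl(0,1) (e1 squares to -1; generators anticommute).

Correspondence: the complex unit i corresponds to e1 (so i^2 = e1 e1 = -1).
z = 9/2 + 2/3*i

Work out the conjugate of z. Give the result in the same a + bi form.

In blades: z = 9/2 + 2/3*e1.
Conjugation here is Clifford conjugation: the scalar is fixed and the grade-1 and grade-2 blades all flip sign, giving 9/2 - 2/3*e1; translating back:
Answer: 9/2 - 2/3*i


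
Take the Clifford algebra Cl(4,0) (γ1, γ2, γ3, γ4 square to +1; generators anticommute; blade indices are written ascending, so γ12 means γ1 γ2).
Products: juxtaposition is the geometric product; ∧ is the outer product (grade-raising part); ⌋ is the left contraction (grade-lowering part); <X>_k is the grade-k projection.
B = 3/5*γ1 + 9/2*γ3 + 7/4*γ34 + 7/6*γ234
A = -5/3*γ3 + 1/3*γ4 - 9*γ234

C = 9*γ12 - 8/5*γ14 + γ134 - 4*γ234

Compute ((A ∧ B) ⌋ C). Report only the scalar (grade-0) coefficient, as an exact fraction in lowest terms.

step 1: γ13 - 1/5*γ14 - 3/2*γ34 + 27/5*γ1234
step 2: -8/25 + 3/2*γ1 - 6*γ2 - 1/5*γ3 - γ4
Answer: -8/25


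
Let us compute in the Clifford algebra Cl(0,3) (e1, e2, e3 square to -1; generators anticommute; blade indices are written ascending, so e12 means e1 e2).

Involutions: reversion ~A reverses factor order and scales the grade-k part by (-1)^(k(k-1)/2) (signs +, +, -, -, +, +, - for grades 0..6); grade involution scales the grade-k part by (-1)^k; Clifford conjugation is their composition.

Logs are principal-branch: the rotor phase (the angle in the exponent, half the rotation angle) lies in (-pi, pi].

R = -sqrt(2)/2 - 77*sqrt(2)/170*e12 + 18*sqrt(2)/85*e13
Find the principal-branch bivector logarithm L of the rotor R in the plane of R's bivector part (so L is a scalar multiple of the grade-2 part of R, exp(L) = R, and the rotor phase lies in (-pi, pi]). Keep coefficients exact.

The scalar part of R is -sqrt(2)/2, so the principal-branch rotor phase is pinned; divide the bivector part by its sine to get the unit plane — L is the phase times that plane.
Concretely: cos(phase) = -sqrt(2)/2 gives phase = ±3*pi/4, and since phase/sin(phase) is even the sign is immaterial: L = (phase/sin(phase)) * <R>_2 = (3*sqrt(2)*pi/4) * <R>_2.
Answer: -231*pi/340*e12 + 27*pi/85*e13


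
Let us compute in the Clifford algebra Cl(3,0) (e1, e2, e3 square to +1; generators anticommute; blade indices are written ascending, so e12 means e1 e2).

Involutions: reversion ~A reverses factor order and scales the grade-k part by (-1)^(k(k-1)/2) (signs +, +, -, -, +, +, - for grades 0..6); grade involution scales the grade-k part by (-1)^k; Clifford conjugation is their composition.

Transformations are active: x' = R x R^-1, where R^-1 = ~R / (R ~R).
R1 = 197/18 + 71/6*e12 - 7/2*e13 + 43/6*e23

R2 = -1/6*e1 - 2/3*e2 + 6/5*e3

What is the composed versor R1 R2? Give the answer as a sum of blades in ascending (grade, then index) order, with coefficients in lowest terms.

Distribute over the terms of R2 (each basis-blade product reordered to ascending indices, repeated generators contracted through their squares):
R1 (-1/6*e1) = -197/108*e1 + 71/36*e2 - 7/12*e3 - 43/36*e123
R1 (-2/3*e2) = -71/9*e1 - 197/27*e2 + 43/9*e3 - 7/3*e123
R1 (6/5*e3) = -21/5*e1 + 43/5*e2 + 197/15*e3 + 71/5*e123
Summing the partial products and collecting blades:
Answer: -7513/540*e1 + 1769/540*e2 + 3119/180*e3 + 1921/180*e123


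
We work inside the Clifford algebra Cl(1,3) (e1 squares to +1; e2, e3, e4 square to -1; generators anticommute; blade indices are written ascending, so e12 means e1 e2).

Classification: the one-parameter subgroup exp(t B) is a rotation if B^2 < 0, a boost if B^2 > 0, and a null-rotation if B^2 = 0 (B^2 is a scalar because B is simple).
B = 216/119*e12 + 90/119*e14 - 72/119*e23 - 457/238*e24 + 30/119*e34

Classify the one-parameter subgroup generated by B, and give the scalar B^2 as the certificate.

B^2 term by term: the squares give (216/119)^2*(e12)^2 + (90/119)^2*(e14)^2 + (-72/119)^2*(e23)^2 + (-457/238)^2*(e24)^2 + (30/119)^2*(e34)^2 = 46656/14161*(+1) + 8100/14161*(+1) + 5184/14161*(-1) + 208849/56644*(-1) + 900/14161*(-1) = -1/4 (each basis 2-blade squares to minus the product of its generators' squares); cross terms between blades sharing an index anticommute and cancel; the commuting (index-disjoint) pairs give grade-4 terms 2*c*c'*(blade product), which cancel blade by blade — e1234: 12960/14161 - 12960/14161 = 0 — confirming B is simple. So B^2 = -1/4.
Answer: rotation, certificate B^2 = -1/4. Note: conjugating B changes its blade decomposition but never the scalar B^2 = -1/4, whose sign settles the classification.


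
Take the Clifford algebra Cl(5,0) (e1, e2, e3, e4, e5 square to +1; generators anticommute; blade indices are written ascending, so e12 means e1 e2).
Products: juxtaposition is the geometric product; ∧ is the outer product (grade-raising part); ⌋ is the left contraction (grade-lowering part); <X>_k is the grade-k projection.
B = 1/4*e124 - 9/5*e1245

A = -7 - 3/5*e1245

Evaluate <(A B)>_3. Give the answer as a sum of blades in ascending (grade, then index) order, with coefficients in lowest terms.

step 1: 27/25 - 3/20*e5 - 7/4*e124 + 63/5*e1245
step 2: -7/4*e124
Answer: -7/4*e124


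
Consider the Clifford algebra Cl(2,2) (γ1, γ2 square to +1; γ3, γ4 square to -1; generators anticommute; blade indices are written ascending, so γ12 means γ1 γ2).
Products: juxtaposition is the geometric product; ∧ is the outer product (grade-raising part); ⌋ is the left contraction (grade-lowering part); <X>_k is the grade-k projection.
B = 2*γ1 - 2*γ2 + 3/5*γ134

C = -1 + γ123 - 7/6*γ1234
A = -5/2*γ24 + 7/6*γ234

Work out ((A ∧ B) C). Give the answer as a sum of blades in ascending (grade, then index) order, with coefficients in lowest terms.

step 1: -5*γ124 - 7/3*γ1234
step 2: 49/18 - 35/6*γ3 + 7/3*γ4 - 5*γ34 + 5*γ124 + 7/3*γ1234
Answer: 49/18 - 35/6*γ3 + 7/3*γ4 - 5*γ34 + 5*γ124 + 7/3*γ1234


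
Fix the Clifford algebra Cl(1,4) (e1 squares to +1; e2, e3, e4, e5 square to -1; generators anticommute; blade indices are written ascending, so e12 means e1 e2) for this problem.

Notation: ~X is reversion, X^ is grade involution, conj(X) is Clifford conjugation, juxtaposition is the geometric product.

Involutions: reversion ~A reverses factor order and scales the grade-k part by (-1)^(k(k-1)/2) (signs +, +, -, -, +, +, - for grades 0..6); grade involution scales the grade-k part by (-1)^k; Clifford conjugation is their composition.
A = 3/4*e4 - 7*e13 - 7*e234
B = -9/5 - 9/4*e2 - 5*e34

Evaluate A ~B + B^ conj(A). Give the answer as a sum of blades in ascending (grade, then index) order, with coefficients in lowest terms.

first term: 35*e2 + 15/4*e3 - 27/20*e4 + 63/5*e13 + 35*e14 + 27/16*e24 - 63/4*e34 - 63/4*e123 + 63/5*e234
second term: -35*e2 - 15/4*e3 + 27/20*e4 - 63/5*e13 - 35*e14 - 27/16*e24 + 63/4*e34 - 63/4*e123 + 63/5*e234
Answer: -63/2*e123 + 126/5*e234


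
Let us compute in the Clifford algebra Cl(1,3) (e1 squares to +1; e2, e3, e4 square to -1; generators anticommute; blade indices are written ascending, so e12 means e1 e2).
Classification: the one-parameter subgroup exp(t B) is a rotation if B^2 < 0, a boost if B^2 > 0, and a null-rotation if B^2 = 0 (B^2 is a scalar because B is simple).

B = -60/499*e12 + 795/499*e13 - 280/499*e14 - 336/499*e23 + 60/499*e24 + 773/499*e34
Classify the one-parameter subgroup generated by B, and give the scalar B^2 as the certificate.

B^2 term by term: the squares give (-60/499)^2*(e12)^2 + (795/499)^2*(e13)^2 + (-280/499)^2*(e14)^2 + (-336/499)^2*(e23)^2 + (60/499)^2*(e24)^2 + (773/499)^2*(e34)^2 = 3600/249001*(+1) + 632025/249001*(+1) + 78400/249001*(+1) + 112896/249001*(-1) + 3600/249001*(-1) + 597529/249001*(-1) = 0 (each basis 2-blade squares to minus the product of its generators' squares); cross terms between blades sharing an index anticommute and cancel; the commuting (index-disjoint) pairs give grade-4 terms 2*c*c'*(blade product), which cancel blade by blade — e1234: -92760/249001 - 95400/249001 + 188160/249001 = 0 — confirming B is simple. So B^2 = 0.
Answer: null-rotation, certificate B^2 = 0. The scalar 0 is the complete invariant here: its sign names the subgroup type.


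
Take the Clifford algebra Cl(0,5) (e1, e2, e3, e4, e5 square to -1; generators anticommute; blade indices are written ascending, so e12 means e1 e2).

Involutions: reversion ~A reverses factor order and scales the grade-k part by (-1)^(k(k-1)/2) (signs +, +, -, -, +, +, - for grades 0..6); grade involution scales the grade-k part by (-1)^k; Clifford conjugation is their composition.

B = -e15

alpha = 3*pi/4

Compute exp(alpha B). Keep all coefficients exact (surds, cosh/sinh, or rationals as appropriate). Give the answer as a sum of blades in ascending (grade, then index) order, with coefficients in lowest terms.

B^2 = (-1)^2*(e15)^2 = 1*(-1) = -1 (a basis 2-blade squares to minus the product of its generators' squares).
B^2 = -1 — a negative square means the series sums to a rotation: l = 1, alpha*l = 3*pi/4, so exp(alpha B) = cos(3*pi/4) + (sin(3*pi/4)/1)*B = -sqrt(2)/2 + (sqrt(2)/2)*B.
Answer: -sqrt(2)/2 - sqrt(2)/2*e15


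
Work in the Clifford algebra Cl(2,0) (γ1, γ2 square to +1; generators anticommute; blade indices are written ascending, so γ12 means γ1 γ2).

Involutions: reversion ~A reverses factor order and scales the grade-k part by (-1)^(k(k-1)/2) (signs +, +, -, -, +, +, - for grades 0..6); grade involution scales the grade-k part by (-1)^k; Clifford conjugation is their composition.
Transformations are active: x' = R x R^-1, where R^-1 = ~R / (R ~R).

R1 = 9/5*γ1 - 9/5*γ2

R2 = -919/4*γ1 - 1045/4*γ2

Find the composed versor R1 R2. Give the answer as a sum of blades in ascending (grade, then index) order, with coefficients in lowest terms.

Distribute over the terms of R1 (each basis-blade product reordered to ascending indices, repeated generators contracted through their squares):
(9/5*γ1) R2 = -8271/20 - 1881/4*γ12
(-9/5*γ2) R2 = 1881/4 - 8271/20*γ12
Summing the partial products and collecting blades:
Answer: 567/10 - 4419/5*γ12


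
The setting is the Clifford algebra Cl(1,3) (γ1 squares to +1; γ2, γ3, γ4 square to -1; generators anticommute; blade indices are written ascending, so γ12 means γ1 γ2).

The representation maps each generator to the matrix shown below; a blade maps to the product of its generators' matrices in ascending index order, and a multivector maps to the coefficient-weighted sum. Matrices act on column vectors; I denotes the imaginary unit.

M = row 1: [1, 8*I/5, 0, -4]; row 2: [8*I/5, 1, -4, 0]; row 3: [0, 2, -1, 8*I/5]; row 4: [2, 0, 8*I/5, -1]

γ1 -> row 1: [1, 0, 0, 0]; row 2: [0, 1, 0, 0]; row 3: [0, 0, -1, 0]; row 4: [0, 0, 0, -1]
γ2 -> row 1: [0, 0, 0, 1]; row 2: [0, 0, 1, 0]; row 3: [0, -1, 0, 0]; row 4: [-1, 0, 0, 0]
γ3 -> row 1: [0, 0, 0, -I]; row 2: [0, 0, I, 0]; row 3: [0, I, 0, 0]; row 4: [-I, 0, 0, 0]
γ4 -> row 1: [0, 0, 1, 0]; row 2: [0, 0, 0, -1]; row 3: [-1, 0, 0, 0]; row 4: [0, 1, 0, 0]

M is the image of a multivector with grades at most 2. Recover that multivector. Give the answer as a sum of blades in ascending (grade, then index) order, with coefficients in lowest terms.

Method: the blade images are trace-orthogonal — tr(rho(e_A) rho(e_B)^-1) = 4 if A = B and 0 otherwise — and rho(e_A)^-1 = (e_A)^2 * rho(e_A) with (e_A)^2 = +1 or -1, so the coefficient of e_A in the preimage is (e_A)^2 * tr(M rho(e_A))/4.
Nonzero projections over blades of grade <= 2: γ1: (γ1)^2 = +1, tr(M rho(γ1)) = 4, coefficient 1; γ2: (γ2)^2 = -1, tr(M rho(γ2)) = 12, coefficient -3; γ12: (γ12)^2 = +1, tr(M rho(γ12)) = -4, coefficient -1; γ34: (γ34)^2 = -1, tr(M rho(γ34)) = 32/5, coefficient -8/5. Every other blade of grade <= 2 projects to 0.
Answer: γ1 - 3*γ2 - γ12 - 8/5*γ34


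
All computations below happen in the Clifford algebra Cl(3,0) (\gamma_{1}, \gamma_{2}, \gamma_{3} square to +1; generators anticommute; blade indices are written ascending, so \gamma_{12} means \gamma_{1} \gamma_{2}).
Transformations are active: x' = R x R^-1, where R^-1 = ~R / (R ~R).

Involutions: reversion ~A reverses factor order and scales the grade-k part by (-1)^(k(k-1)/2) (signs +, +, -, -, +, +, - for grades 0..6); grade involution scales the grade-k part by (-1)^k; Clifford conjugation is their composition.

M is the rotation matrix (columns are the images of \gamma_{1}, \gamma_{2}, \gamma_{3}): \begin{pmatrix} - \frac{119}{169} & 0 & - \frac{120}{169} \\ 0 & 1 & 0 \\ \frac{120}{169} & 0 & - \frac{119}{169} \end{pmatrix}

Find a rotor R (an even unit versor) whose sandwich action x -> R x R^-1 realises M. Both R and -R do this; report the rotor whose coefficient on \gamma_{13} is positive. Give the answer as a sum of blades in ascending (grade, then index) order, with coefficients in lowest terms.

Method: write R = a + b12*\gamma_{12} + b13*\gamma_{13} + b23*\gamma_{23} with a^2 + b12^2 + b13^2 + b23^2 = 1 (so R^-1 = ~R). Expanding the columns R e_j ~R gives tr M = 4a^2 - 1 and, from the antisymmetric part, M21 - M12 = -4a*b12, M13 - M31 = 4a*b13, M32 - M23 = -4a*b23.
Here tr M = -\frac{69}{169}, so a^2 = (1 + tr M)/4 = \frac{25}{169} and a = ±\frac{5}{13}. Taking a = \frac{5}{13}: M21 - M12 = 0, M13 - M31 = -\frac{240}{169}, M32 - M23 = 0, giving b12 = 0, b13 = -\frac{12}{13}, b23 = 0, i.e. R = \frac{5}{13} - \frac{12}{13} \gamma_{13}.
Its \gamma_{13} coefficient is negative, so report the other preimage -R.
Answer: -\frac{5}{13} + \frac{12}{13} \gamma_{13}. Recall the cover is two-to-one: with M of trace -\frac{69}{169}, both preimages act alike, and the stated \gamma_{13} sign chooses the sheet.


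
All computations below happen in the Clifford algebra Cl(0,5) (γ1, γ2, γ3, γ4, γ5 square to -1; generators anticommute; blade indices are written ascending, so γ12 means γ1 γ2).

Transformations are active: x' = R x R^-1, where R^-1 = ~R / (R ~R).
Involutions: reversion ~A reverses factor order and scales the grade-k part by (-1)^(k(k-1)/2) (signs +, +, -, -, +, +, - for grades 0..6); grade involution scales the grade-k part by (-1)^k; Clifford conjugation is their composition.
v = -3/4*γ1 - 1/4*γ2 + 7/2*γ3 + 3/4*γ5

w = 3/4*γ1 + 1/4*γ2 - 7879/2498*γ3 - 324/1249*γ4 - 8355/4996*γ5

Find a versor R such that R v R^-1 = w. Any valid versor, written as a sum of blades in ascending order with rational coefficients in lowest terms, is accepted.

Take R = v + w = 432/1249*γ3 - 324/1249*γ4 - 1152/1249*γ5. Because q(v) = q(w) = -215/16, conjugation by R sends v exactly to w.
Answer: 432/1249*γ3 - 324/1249*γ4 - 1152/1249*γ5


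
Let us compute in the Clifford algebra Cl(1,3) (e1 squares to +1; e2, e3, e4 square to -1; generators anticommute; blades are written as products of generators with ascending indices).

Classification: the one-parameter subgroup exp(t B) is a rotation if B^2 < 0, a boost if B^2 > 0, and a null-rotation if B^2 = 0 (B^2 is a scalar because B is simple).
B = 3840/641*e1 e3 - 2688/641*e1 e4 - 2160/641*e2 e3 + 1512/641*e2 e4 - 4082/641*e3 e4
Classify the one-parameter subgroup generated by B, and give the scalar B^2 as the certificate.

B^2 term by term: the squares give (3840/641)^2*(e1 e3)^2 + (-2688/641)^2*(e1 e4)^2 + (-2160/641)^2*(e2 e3)^2 + (1512/641)^2*(e2 e4)^2 + (-4082/641)^2*(e3 e4)^2 = 14745600/410881*(+1) + 7225344/410881*(+1) + 4665600/410881*(-1) + 2286144/410881*(-1) + 16662724/410881*(-1) = -4 (each basis 2-blade squares to minus the product of its generators' squares); cross terms between blades sharing an index anticommute and cancel; the commuting (index-disjoint) pairs give grade-4 terms 2*c*c'*(blade product), which cancel blade by blade — e1 e2 e3 e4: -11612160/410881 + 11612160/410881 = 0 — confirming B is simple. So B^2 = -4.
Answer: rotation, certificate B^2 = -4. The class reads off the invariant scalar -4 directly.
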